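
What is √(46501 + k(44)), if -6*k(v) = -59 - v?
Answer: √1674654/6 ≈ 215.68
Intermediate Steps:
k(v) = 59/6 + v/6 (k(v) = -(-59 - v)/6 = 59/6 + v/6)
√(46501 + k(44)) = √(46501 + (59/6 + (⅙)*44)) = √(46501 + (59/6 + 22/3)) = √(46501 + 103/6) = √(279109/6) = √1674654/6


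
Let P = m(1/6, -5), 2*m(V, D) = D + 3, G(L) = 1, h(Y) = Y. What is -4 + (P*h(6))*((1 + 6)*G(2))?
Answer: -46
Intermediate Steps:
m(V, D) = 3/2 + D/2 (m(V, D) = (D + 3)/2 = (3 + D)/2 = 3/2 + D/2)
P = -1 (P = 3/2 + (½)*(-5) = 3/2 - 5/2 = -1)
-4 + (P*h(6))*((1 + 6)*G(2)) = -4 + (-1*6)*((1 + 6)*1) = -4 - 42 = -46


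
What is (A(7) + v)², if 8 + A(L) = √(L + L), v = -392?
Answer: (400 - √14)² ≈ 1.5702e+5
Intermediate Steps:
A(L) = -8 + √2*√L (A(L) = -8 + √(L + L) = -8 + √(2*L) = -8 + √2*√L)
(A(7) + v)² = ((-8 + √2*√7) - 392)² = ((-8 + √14) - 392)² = (-400 + √14)²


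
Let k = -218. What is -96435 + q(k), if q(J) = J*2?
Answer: -96871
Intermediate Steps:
q(J) = 2*J
-96435 + q(k) = -96435 + 2*(-218) = -96435 - 436 = -96871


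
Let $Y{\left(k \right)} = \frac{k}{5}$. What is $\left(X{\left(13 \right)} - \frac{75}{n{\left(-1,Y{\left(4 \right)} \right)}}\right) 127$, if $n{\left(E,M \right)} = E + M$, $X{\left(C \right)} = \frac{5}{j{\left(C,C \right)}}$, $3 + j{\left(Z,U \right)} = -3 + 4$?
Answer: $\frac{94615}{2} \approx 47308.0$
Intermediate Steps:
$j{\left(Z,U \right)} = -2$ ($j{\left(Z,U \right)} = -3 + \left(-3 + 4\right) = -3 + 1 = -2$)
$X{\left(C \right)} = - \frac{5}{2}$ ($X{\left(C \right)} = \frac{5}{-2} = 5 \left(- \frac{1}{2}\right) = - \frac{5}{2}$)
$Y{\left(k \right)} = \frac{k}{5}$ ($Y{\left(k \right)} = k \frac{1}{5} = \frac{k}{5}$)
$\left(X{\left(13 \right)} - \frac{75}{n{\left(-1,Y{\left(4 \right)} \right)}}\right) 127 = \left(- \frac{5}{2} - \frac{75}{-1 + \frac{1}{5} \cdot 4}\right) 127 = \left(- \frac{5}{2} - \frac{75}{-1 + \frac{4}{5}}\right) 127 = \left(- \frac{5}{2} - \frac{75}{- \frac{1}{5}}\right) 127 = \left(- \frac{5}{2} - -375\right) 127 = \left(- \frac{5}{2} + 375\right) 127 = \frac{745}{2} \cdot 127 = \frac{94615}{2}$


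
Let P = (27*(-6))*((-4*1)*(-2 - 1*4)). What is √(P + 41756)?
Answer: 2*√9467 ≈ 194.60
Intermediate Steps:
P = -3888 (P = -(-648)*(-2 - 4) = -(-648)*(-6) = -162*24 = -3888)
√(P + 41756) = √(-3888 + 41756) = √37868 = 2*√9467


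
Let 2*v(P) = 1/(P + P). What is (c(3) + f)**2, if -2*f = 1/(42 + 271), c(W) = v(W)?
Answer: 94249/14107536 ≈ 0.0066808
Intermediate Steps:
v(P) = 1/(4*P) (v(P) = 1/(2*(P + P)) = 1/(2*((2*P))) = (1/(2*P))/2 = 1/(4*P))
c(W) = 1/(4*W)
f = -1/626 (f = -1/(2*(42 + 271)) = -1/2/313 = -1/2*1/313 = -1/626 ≈ -0.0015974)
(c(3) + f)**2 = ((1/4)/3 - 1/626)**2 = ((1/4)*(1/3) - 1/626)**2 = (1/12 - 1/626)**2 = (307/3756)**2 = 94249/14107536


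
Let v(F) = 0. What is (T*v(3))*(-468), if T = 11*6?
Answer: 0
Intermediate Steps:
T = 66
(T*v(3))*(-468) = (66*0)*(-468) = 0*(-468) = 0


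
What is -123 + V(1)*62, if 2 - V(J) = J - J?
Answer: 1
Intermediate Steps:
V(J) = 2 (V(J) = 2 - (J - J) = 2 - 1*0 = 2 + 0 = 2)
-123 + V(1)*62 = -123 + 2*62 = -123 + 124 = 1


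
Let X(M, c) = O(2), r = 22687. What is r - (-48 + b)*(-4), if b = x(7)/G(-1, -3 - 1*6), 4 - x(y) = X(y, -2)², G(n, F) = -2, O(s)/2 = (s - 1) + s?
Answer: 22559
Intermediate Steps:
O(s) = -2 + 4*s (O(s) = 2*((s - 1) + s) = 2*((-1 + s) + s) = 2*(-1 + 2*s) = -2 + 4*s)
X(M, c) = 6 (X(M, c) = -2 + 4*2 = -2 + 8 = 6)
x(y) = -32 (x(y) = 4 - 1*6² = 4 - 1*36 = 4 - 36 = -32)
b = 16 (b = -32/(-2) = -32*(-½) = 16)
r - (-48 + b)*(-4) = 22687 - (-48 + 16)*(-4) = 22687 - (-32)*(-4) = 22687 - 1*128 = 22687 - 128 = 22559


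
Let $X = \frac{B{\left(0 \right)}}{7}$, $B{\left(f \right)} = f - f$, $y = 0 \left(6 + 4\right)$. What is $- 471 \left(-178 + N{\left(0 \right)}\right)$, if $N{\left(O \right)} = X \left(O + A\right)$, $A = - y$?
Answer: $83838$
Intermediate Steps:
$y = 0$ ($y = 0 \cdot 10 = 0$)
$B{\left(f \right)} = 0$
$X = 0$ ($X = \frac{0}{7} = 0 \cdot \frac{1}{7} = 0$)
$A = 0$ ($A = \left(-1\right) 0 = 0$)
$N{\left(O \right)} = 0$ ($N{\left(O \right)} = 0 \left(O + 0\right) = 0 O = 0$)
$- 471 \left(-178 + N{\left(0 \right)}\right) = - 471 \left(-178 + 0\right) = \left(-471\right) \left(-178\right) = 83838$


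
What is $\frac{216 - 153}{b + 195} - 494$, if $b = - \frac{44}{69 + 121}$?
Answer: $- \frac{9134497}{18503} \approx -493.68$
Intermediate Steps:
$b = - \frac{22}{95}$ ($b = - \frac{44}{190} = \left(-44\right) \frac{1}{190} = - \frac{22}{95} \approx -0.23158$)
$\frac{216 - 153}{b + 195} - 494 = \frac{216 - 153}{- \frac{22}{95} + 195} - 494 = \frac{63}{\frac{18503}{95}} - 494 = 63 \cdot \frac{95}{18503} - 494 = \frac{5985}{18503} - 494 = - \frac{9134497}{18503}$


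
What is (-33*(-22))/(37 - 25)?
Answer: 121/2 ≈ 60.500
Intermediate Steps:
(-33*(-22))/(37 - 25) = 726/12 = 726*(1/12) = 121/2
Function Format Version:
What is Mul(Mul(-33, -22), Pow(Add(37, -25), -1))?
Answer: Rational(121, 2) ≈ 60.500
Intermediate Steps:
Mul(Mul(-33, -22), Pow(Add(37, -25), -1)) = Mul(726, Pow(12, -1)) = Mul(726, Rational(1, 12)) = Rational(121, 2)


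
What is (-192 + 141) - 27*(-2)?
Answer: 3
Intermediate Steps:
(-192 + 141) - 27*(-2) = -51 + 54 = 3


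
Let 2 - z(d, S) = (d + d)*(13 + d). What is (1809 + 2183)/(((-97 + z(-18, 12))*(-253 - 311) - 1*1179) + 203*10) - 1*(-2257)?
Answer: 351985399/155951 ≈ 2257.0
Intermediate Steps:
z(d, S) = 2 - 2*d*(13 + d) (z(d, S) = 2 - (d + d)*(13 + d) = 2 - 2*d*(13 + d))
(1809 + 2183)/(((-97 + z(-18, 12))*(-253 - 311) - 1*1179) + 203*10) - 1*(-2257) = (1809 + 2183)/(((-97 + (2 - 26*(-18) - 2*(-18)**2))*(-253 - 311) - 1*1179) + 203*10) - 1*(-2257) = 3992/(((-97 + (2 + 468 - 2*324))*(-564) - 1179) + 2030) + 2257 = 3992/(((-97 + (2 + 468 - 648))*(-564) - 1179) + 2030) + 2257 = 3992/(((-97 - 178)*(-564) - 1179) + 2030) + 2257 = 3992/((-275*(-564) - 1179) + 2030) + 2257 = 3992/((155100 - 1179) + 2030) + 2257 = 3992/(153921 + 2030) + 2257 = 3992/155951 + 2257 = 351985399/155951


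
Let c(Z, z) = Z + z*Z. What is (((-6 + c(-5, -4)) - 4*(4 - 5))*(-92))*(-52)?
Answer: 62192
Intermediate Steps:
c(Z, z) = Z + Z*z
(((-6 + c(-5, -4)) - 4*(4 - 5))*(-92))*(-52) = (((-6 - 5*(1 - 4)) - 4*(4 - 5))*(-92))*(-52) = (((-6 - 5*(-3)) - 4*(-1))*(-92))*(-52) = (((-6 + 15) + 4)*(-92))*(-52) = ((9 + 4)*(-92))*(-52) = (13*(-92))*(-52) = -1196*(-52) = 62192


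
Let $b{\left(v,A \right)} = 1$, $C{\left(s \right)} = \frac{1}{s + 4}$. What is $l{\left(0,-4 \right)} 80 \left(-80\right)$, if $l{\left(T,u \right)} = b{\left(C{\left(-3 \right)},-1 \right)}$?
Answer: $-6400$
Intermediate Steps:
$C{\left(s \right)} = \frac{1}{4 + s}$
$l{\left(T,u \right)} = 1$
$l{\left(0,-4 \right)} 80 \left(-80\right) = 1 \cdot 80 \left(-80\right) = 80 \left(-80\right) = -6400$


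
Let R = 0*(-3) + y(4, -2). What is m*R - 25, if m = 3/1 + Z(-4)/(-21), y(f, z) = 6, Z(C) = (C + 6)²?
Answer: -57/7 ≈ -8.1429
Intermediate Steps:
Z(C) = (6 + C)²
R = 6 (R = 0*(-3) + 6 = 0 + 6 = 6)
m = 59/21 (m = 3/1 + (6 - 4)²/(-21) = 3*1 + 2²*(-1/21) = 3 + 4*(-1/21) = 3 - 4/21 = 59/21 ≈ 2.8095)
m*R - 25 = (59/21)*6 - 25 = 118/7 - 25 = -57/7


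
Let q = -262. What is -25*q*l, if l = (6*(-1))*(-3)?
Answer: 117900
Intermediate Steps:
l = 18 (l = -6*(-3) = 18)
-25*q*l = -(-6550)*18 = -25*(-4716) = 117900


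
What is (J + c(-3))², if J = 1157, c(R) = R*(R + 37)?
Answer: 1113025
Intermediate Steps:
c(R) = R*(37 + R)
(J + c(-3))² = (1157 - 3*(37 - 3))² = (1157 - 3*34)² = (1157 - 102)² = 1055² = 1113025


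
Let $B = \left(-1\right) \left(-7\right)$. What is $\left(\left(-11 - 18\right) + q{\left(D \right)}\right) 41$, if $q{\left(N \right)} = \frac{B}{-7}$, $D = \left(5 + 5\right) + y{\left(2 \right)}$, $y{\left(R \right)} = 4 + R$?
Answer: $-1230$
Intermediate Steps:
$B = 7$
$D = 16$ ($D = \left(5 + 5\right) + \left(4 + 2\right) = 10 + 6 = 16$)
$q{\left(N \right)} = -1$ ($q{\left(N \right)} = \frac{7}{-7} = 7 \left(- \frac{1}{7}\right) = -1$)
$\left(\left(-11 - 18\right) + q{\left(D \right)}\right) 41 = \left(\left(-11 - 18\right) - 1\right) 41 = \left(-29 - 1\right) 41 = \left(-30\right) 41 = -1230$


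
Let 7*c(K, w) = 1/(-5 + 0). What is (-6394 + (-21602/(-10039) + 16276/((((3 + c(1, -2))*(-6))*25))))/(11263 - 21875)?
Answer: 3872061289/6392032080 ≈ 0.60576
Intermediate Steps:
c(K, w) = -1/35 (c(K, w) = 1/(7*(-5 + 0)) = (⅐)/(-5) = (⅐)*(-⅕) = -1/35)
(-6394 + (-21602/(-10039) + 16276/((((3 + c(1, -2))*(-6))*25))))/(11263 - 21875) = (-6394 + (-21602/(-10039) + 16276/((((3 - 1/35)*(-6))*25))))/(11263 - 21875) = (-6394 + (-21602*(-1/10039) + 16276/((((104/35)*(-6))*25))))/(-10612) = (-6394 + (21602/10039 + 16276/((-624/35*25))))*(-1/10612) = (-6394 + (21602/10039 + 16276/(-3120/7)))*(-1/10612) = (-6394 + (21602/10039 + 16276*(-7/3120)))*(-1/10612) = (-6394 + (21602/10039 - 2191/60))*(-1/10612) = (-6394 - 20699329/602340)*(-1/10612) = -3872061289/602340*(-1/10612) = 3872061289/6392032080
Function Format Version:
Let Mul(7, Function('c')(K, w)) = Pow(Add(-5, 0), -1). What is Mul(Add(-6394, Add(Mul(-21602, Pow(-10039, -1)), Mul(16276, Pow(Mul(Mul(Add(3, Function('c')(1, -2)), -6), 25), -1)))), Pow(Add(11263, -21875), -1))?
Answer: Rational(3872061289, 6392032080) ≈ 0.60576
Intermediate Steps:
Function('c')(K, w) = Rational(-1, 35) (Function('c')(K, w) = Mul(Rational(1, 7), Pow(Add(-5, 0), -1)) = Mul(Rational(1, 7), Pow(-5, -1)) = Mul(Rational(1, 7), Rational(-1, 5)) = Rational(-1, 35))
Mul(Add(-6394, Add(Mul(-21602, Pow(-10039, -1)), Mul(16276, Pow(Mul(Mul(Add(3, Function('c')(1, -2)), -6), 25), -1)))), Pow(Add(11263, -21875), -1)) = Mul(Add(-6394, Add(Mul(-21602, Pow(-10039, -1)), Mul(16276, Pow(Mul(Mul(Add(3, Rational(-1, 35)), -6), 25), -1)))), Pow(Add(11263, -21875), -1)) = Mul(Add(-6394, Add(Mul(-21602, Rational(-1, 10039)), Mul(16276, Pow(Mul(Mul(Rational(104, 35), -6), 25), -1)))), Pow(-10612, -1)) = Mul(Add(-6394, Add(Rational(21602, 10039), Mul(16276, Pow(Mul(Rational(-624, 35), 25), -1)))), Rational(-1, 10612)) = Mul(Add(-6394, Add(Rational(21602, 10039), Mul(16276, Pow(Rational(-3120, 7), -1)))), Rational(-1, 10612)) = Mul(Add(-6394, Add(Rational(21602, 10039), Mul(16276, Rational(-7, 3120)))), Rational(-1, 10612)) = Mul(Add(-6394, Add(Rational(21602, 10039), Rational(-2191, 60))), Rational(-1, 10612)) = Mul(Add(-6394, Rational(-20699329, 602340)), Rational(-1, 10612)) = Mul(Rational(-3872061289, 602340), Rational(-1, 10612)) = Rational(3872061289, 6392032080)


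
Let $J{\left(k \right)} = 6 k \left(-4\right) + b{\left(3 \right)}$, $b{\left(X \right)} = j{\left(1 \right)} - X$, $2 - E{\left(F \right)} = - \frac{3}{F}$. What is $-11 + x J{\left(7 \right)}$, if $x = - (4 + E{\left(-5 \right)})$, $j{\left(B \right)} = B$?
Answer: $907$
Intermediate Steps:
$E{\left(F \right)} = 2 + \frac{3}{F}$ ($E{\left(F \right)} = 2 - - \frac{3}{F} = 2 + \frac{3}{F}$)
$x = - \frac{27}{5}$ ($x = - (4 + \left(2 + \frac{3}{-5}\right)) = - (4 + \left(2 + 3 \left(- \frac{1}{5}\right)\right)) = - (4 + \left(2 - \frac{3}{5}\right)) = - (4 + \frac{7}{5}) = \left(-1\right) \frac{27}{5} = - \frac{27}{5} \approx -5.4$)
$b{\left(X \right)} = 1 - X$
$J{\left(k \right)} = -2 - 24 k$ ($J{\left(k \right)} = 6 k \left(-4\right) + \left(1 - 3\right) = - 24 k + \left(1 - 3\right) = - 24 k - 2 = -2 - 24 k$)
$-11 + x J{\left(7 \right)} = -11 - \frac{27 \left(-2 - 168\right)}{5} = -11 - -918 = -11 + 918 = 907$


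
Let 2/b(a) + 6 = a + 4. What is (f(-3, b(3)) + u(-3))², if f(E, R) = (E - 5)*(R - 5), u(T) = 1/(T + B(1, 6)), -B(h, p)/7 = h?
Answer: 57121/100 ≈ 571.21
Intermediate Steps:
B(h, p) = -7*h
u(T) = 1/(-7 + T) (u(T) = 1/(T - 7*1) = 1/(T - 7) = 1/(-7 + T))
b(a) = 2/(-2 + a) (b(a) = 2/(-6 + (a + 4)) = 2/(-6 + (4 + a)) = 2/(-2 + a))
f(E, R) = (-5 + E)*(-5 + R)
(f(-3, b(3)) + u(-3))² = ((25 - 5*(-3) - 10/(-2 + 3) - 6/(-2 + 3)) + 1/(-7 - 3))² = ((25 + 15 - 10/1 - 6/1) + 1/(-10))² = ((25 + 15 - 10 - 6) - ⅒)² = (24 - ⅒)² = (239/10)² = 57121/100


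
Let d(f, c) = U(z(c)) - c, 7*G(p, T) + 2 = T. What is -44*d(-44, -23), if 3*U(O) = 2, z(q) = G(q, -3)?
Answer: -3124/3 ≈ -1041.3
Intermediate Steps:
G(p, T) = -2/7 + T/7
z(q) = -5/7 (z(q) = -2/7 + (⅐)*(-3) = -2/7 - 3/7 = -5/7)
U(O) = ⅔ (U(O) = (⅓)*2 = ⅔)
d(f, c) = ⅔ - c
-44*d(-44, -23) = -44*(⅔ - 1*(-23)) = -44*(⅔ + 23) = -44*71/3 = -3124/3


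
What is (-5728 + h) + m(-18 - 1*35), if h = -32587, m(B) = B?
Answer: -38368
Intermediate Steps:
(-5728 + h) + m(-18 - 1*35) = (-5728 - 32587) + (-18 - 1*35) = -38315 + (-18 - 35) = -38315 - 53 = -38368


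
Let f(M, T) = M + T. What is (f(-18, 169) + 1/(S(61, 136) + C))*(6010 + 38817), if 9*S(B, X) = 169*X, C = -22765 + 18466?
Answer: 106318347596/15707 ≈ 6.7688e+6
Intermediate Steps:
C = -4299
S(B, X) = 169*X/9 (S(B, X) = (169*X)/9 = 169*X/9)
(f(-18, 169) + 1/(S(61, 136) + C))*(6010 + 38817) = ((-18 + 169) + 1/((169/9)*136 - 4299))*(6010 + 38817) = (151 + 1/(22984/9 - 4299))*44827 = (151 + 1/(-15707/9))*44827 = (151 - 9/15707)*44827 = (2371748/15707)*44827 = 106318347596/15707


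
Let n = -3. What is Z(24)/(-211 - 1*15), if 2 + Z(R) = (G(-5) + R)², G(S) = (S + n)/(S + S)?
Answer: -7663/2825 ≈ -2.7126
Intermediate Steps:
G(S) = (-3 + S)/(2*S) (G(S) = (S - 3)/(S + S) = (-3 + S)/((2*S)) = (-3 + S)*(1/(2*S)) = (-3 + S)/(2*S))
Z(R) = -2 + (⅘ + R)² (Z(R) = -2 + ((½)*(-3 - 5)/(-5) + R)² = -2 + ((½)*(-⅕)*(-8) + R)² = -2 + (⅘ + R)²)
Z(24)/(-211 - 1*15) = (-2 + (4 + 5*24)²/25)/(-211 - 1*15) = (-2 + (4 + 120)²/25)/(-211 - 15) = (-2 + (1/25)*124²)/(-226) = (-2 + (1/25)*15376)*(-1/226) = (-2 + 15376/25)*(-1/226) = (15326/25)*(-1/226) = -7663/2825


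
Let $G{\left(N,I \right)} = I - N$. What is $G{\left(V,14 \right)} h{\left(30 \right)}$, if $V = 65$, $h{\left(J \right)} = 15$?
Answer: $-765$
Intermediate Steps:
$G{\left(V,14 \right)} h{\left(30 \right)} = \left(14 - 65\right) 15 = \left(-51\right) 15 = -765$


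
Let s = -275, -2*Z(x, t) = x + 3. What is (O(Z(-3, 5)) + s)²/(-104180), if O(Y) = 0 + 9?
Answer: -17689/26045 ≈ -0.67917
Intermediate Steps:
Z(x, t) = -3/2 - x/2 (Z(x, t) = -(x + 3)/2 = -(3 + x)/2 = -3/2 - x/2)
O(Y) = 9
(O(Z(-3, 5)) + s)²/(-104180) = (9 - 275)²/(-104180) = (-266)²*(-1/104180) = 70756*(-1/104180) = -17689/26045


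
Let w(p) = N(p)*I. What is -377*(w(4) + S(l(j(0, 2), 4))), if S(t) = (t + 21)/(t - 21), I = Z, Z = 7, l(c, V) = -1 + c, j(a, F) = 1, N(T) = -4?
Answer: 10933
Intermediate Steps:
I = 7
S(t) = (21 + t)/(-21 + t)
w(p) = -28 (w(p) = -4*7 = -28)
-377*(w(4) + S(l(j(0, 2), 4))) = -377*(-28 + (21 + (-1 + 1))/(-21 + (-1 + 1))) = -377*(-28 + (21 + 0)/(-21 + 0)) = -377*(-28 + 21/(-21)) = -377*(-28 - 1/21*21) = -377*(-28 - 1) = -377*(-29) = 10933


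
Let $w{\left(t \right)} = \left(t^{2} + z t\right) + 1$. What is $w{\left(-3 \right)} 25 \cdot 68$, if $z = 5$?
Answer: $-8500$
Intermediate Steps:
$w{\left(t \right)} = 1 + t^{2} + 5 t$ ($w{\left(t \right)} = \left(t^{2} + 5 t\right) + 1 = 1 + t^{2} + 5 t$)
$w{\left(-3 \right)} 25 \cdot 68 = \left(1 + \left(-3\right)^{2} + 5 \left(-3\right)\right) 25 \cdot 68 = \left(1 + 9 - 15\right) 25 \cdot 68 = \left(-5\right) 25 \cdot 68 = \left(-125\right) 68 = -8500$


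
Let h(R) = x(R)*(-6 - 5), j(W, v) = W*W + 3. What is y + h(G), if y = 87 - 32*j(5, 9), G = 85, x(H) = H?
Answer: -1744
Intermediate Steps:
j(W, v) = 3 + W**2 (j(W, v) = W**2 + 3 = 3 + W**2)
h(R) = -11*R (h(R) = R*(-6 - 5) = R*(-11) = -11*R)
y = -809 (y = 87 - 32*(3 + 5**2) = 87 - 32*(3 + 25) = 87 - 32*28 = 87 - 896 = -809)
y + h(G) = -809 - 11*85 = -809 - 935 = -1744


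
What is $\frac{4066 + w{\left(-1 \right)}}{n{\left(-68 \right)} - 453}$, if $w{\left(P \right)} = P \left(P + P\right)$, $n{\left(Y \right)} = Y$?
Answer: $- \frac{4068}{521} \approx -7.8081$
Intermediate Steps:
$w{\left(P \right)} = 2 P^{2}$ ($w{\left(P \right)} = P 2 P = 2 P^{2}$)
$\frac{4066 + w{\left(-1 \right)}}{n{\left(-68 \right)} - 453} = \frac{4066 + 2 \left(-1\right)^{2}}{-68 - 453} = \frac{4066 + 2 \cdot 1}{-521} = \left(4066 + 2\right) \left(- \frac{1}{521}\right) = 4068 \left(- \frac{1}{521}\right) = - \frac{4068}{521}$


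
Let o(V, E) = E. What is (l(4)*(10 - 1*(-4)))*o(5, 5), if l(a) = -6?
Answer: -420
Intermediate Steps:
(l(4)*(10 - 1*(-4)))*o(5, 5) = -6*(10 - 1*(-4))*5 = -6*(10 + 4)*5 = -6*14*5 = -84*5 = -420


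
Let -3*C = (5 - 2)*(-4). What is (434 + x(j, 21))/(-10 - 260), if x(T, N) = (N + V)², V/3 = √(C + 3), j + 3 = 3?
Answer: -469/135 - 7*√7/15 ≈ -4.7088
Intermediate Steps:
C = 4 (C = -(5 - 2)*(-4)/3 = -(-4) = -⅓*(-12) = 4)
j = 0 (j = -3 + 3 = 0)
V = 3*√7 (V = 3*√(4 + 3) = 3*√7 ≈ 7.9373)
x(T, N) = (N + 3*√7)²
(434 + x(j, 21))/(-10 - 260) = (434 + (21 + 3*√7)²)/(-10 - 260) = (434 + (21 + 3*√7)²)/(-270) = (434 + (21 + 3*√7)²)*(-1/270) = -217/135 - (21 + 3*√7)²/270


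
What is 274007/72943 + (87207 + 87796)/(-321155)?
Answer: 75233474256/23426009165 ≈ 3.2115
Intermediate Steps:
274007/72943 + (87207 + 87796)/(-321155) = 274007*(1/72943) + 175003*(-1/321155) = 274007/72943 - 175003/321155 = 75233474256/23426009165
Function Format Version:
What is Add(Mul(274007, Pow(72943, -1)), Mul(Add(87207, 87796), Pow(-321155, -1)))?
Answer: Rational(75233474256, 23426009165) ≈ 3.2115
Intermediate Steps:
Add(Mul(274007, Pow(72943, -1)), Mul(Add(87207, 87796), Pow(-321155, -1))) = Add(Mul(274007, Rational(1, 72943)), Mul(175003, Rational(-1, 321155))) = Add(Rational(274007, 72943), Rational(-175003, 321155)) = Rational(75233474256, 23426009165)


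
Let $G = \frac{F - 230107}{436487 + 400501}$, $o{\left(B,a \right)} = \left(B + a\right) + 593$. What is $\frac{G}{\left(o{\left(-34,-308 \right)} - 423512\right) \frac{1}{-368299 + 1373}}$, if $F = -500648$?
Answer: $- \frac{4965426095}{6560451442} \approx -0.75687$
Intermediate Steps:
$o{\left(B,a \right)} = 593 + B + a$
$G = - \frac{243585}{278996}$ ($G = \frac{-500648 - 230107}{436487 + 400501} = - \frac{730755}{836988} = \left(-730755\right) \frac{1}{836988} = - \frac{243585}{278996} \approx -0.87308$)
$\frac{G}{\left(o{\left(-34,-308 \right)} - 423512\right) \frac{1}{-368299 + 1373}} = - \frac{243585}{278996 \frac{\left(593 - 34 - 308\right) - 423512}{-368299 + 1373}} = - \frac{243585}{278996 \frac{251 - 423512}{-366926}} = - \frac{243585}{278996 \left(\left(-423261\right) \left(- \frac{1}{366926}\right)\right)} = - \frac{243585}{278996 \cdot \frac{423261}{366926}} = \left(- \frac{243585}{278996}\right) \frac{366926}{423261} = - \frac{4965426095}{6560451442}$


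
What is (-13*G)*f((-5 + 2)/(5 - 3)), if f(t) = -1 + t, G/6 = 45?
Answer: 8775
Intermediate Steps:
G = 270 (G = 6*45 = 270)
(-13*G)*f((-5 + 2)/(5 - 3)) = (-13*270)*(-1 + (-5 + 2)/(5 - 3)) = -3510*(-1 - 3/2) = -3510*(-5/2) = 8775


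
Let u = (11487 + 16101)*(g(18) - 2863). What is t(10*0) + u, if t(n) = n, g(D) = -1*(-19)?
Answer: -78460272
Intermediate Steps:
g(D) = 19
u = -78460272 (u = (11487 + 16101)*(19 - 2863) = 27588*(-2844) = -78460272)
t(10*0) + u = 10*0 - 78460272 = 0 - 78460272 = -78460272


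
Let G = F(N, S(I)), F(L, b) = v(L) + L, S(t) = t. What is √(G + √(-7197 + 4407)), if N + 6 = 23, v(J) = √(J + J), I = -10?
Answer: √(17 + √34 + 3*I*√310) ≈ 6.3393 + 4.1661*I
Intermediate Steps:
v(J) = √2*√J (v(J) = √(2*J) = √2*√J)
N = 17 (N = -6 + 23 = 17)
F(L, b) = L + √2*√L (F(L, b) = √2*√L + L = L + √2*√L)
G = 17 + √34 (G = 17 + √2*√17 = 17 + √34 ≈ 22.831)
√(G + √(-7197 + 4407)) = √((17 + √34) + √(-7197 + 4407)) = √((17 + √34) + √(-2790)) = √((17 + √34) + 3*I*√310) = √(17 + √34 + 3*I*√310)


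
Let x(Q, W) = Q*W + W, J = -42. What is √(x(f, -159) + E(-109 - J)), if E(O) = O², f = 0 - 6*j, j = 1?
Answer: 2*√1321 ≈ 72.691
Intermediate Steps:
f = -6 (f = 0 - 6*1 = 0 - 6 = -6)
x(Q, W) = W + Q*W
√(x(f, -159) + E(-109 - J)) = √(-159*(1 - 6) + (-109 - 1*(-42))²) = √(-159*(-5) + (-109 + 42)²) = √(795 + (-67)²) = √(795 + 4489) = √5284 = 2*√1321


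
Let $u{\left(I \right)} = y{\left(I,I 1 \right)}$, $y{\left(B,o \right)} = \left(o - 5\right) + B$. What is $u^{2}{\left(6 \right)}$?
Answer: $49$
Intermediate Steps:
$y{\left(B,o \right)} = -5 + B + o$ ($y{\left(B,o \right)} = \left(o - 5\right) + B = \left(-5 + o\right) + B = -5 + B + o$)
$u{\left(I \right)} = -5 + 2 I$ ($u{\left(I \right)} = -5 + I + I 1 = -5 + I + I = -5 + 2 I$)
$u^{2}{\left(6 \right)} = \left(-5 + 2 \cdot 6\right)^{2} = \left(-5 + 12\right)^{2} = 7^{2} = 49$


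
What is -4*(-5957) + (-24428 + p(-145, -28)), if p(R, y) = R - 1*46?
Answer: -791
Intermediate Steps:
p(R, y) = -46 + R (p(R, y) = R - 46 = -46 + R)
-4*(-5957) + (-24428 + p(-145, -28)) = -4*(-5957) + (-24428 + (-46 - 145)) = 23828 + (-24428 - 191) = 23828 - 24619 = -791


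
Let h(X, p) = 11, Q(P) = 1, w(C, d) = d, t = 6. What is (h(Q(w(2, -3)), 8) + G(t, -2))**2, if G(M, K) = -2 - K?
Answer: 121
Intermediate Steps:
(h(Q(w(2, -3)), 8) + G(t, -2))**2 = (11 + (-2 - 1*(-2)))**2 = (11 + (-2 + 2))**2 = (11 + 0)**2 = 11**2 = 121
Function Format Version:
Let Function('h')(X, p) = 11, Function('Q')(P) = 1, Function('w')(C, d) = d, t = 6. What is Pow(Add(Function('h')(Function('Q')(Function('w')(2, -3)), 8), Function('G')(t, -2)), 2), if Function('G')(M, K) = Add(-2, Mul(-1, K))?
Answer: 121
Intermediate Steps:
Pow(Add(Function('h')(Function('Q')(Function('w')(2, -3)), 8), Function('G')(t, -2)), 2) = Pow(Add(11, Add(-2, Mul(-1, -2))), 2) = Pow(Add(11, Add(-2, 2)), 2) = Pow(Add(11, 0), 2) = Pow(11, 2) = 121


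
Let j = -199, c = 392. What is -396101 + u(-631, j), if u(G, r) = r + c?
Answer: -395908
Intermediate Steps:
u(G, r) = 392 + r (u(G, r) = r + 392 = 392 + r)
-396101 + u(-631, j) = -396101 + (392 - 199) = -396101 + 193 = -395908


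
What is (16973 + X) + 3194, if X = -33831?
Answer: -13664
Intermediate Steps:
(16973 + X) + 3194 = (16973 - 33831) + 3194 = -16858 + 3194 = -13664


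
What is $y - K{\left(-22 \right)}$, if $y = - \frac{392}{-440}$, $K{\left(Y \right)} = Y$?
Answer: $\frac{1259}{55} \approx 22.891$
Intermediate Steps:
$y = \frac{49}{55}$ ($y = \left(-392\right) \left(- \frac{1}{440}\right) = \frac{49}{55} \approx 0.89091$)
$y - K{\left(-22 \right)} = \frac{49}{55} - -22 = \frac{49}{55} + 22 = \frac{1259}{55}$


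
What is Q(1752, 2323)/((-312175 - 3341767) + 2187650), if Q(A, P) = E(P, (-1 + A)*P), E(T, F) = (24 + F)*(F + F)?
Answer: -16545247732081/733146 ≈ -2.2567e+7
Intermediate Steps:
E(T, F) = 2*F*(24 + F) (E(T, F) = (24 + F)*(2*F) = 2*F*(24 + F))
Q(A, P) = 2*P*(-1 + A)*(24 + P*(-1 + A)) (Q(A, P) = 2*((-1 + A)*P)*(24 + (-1 + A)*P) = 2*(P*(-1 + A))*(24 + P*(-1 + A)) = 2*P*(-1 + A)*(24 + P*(-1 + A)))
Q(1752, 2323)/((-312175 - 3341767) + 2187650) = (2*2323*(-1 + 1752)*(24 + 2323*(-1 + 1752)))/((-312175 - 3341767) + 2187650) = (2*2323*1751*(24 + 2323*1751))/(-3653942 + 2187650) = (2*2323*1751*(24 + 4067573))/(-1466292) = (2*2323*1751*4067597)*(-1/1466292) = 33090495464162*(-1/1466292) = -16545247732081/733146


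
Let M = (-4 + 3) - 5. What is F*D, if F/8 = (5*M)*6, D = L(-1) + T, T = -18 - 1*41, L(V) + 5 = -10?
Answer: 106560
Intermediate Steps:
L(V) = -15 (L(V) = -5 - 10 = -15)
T = -59 (T = -18 - 41 = -59)
M = -6 (M = -1 - 5 = -6)
D = -74 (D = -15 - 59 = -74)
F = -1440 (F = 8*((5*(-6))*6) = 8*(-30*6) = 8*(-180) = -1440)
F*D = -1440*(-74) = 106560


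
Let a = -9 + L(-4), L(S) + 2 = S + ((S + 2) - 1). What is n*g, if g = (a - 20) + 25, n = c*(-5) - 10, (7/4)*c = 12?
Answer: 4030/7 ≈ 575.71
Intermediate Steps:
L(S) = -1 + 2*S (L(S) = -2 + (S + ((S + 2) - 1)) = -2 + (S + ((2 + S) - 1)) = -2 + (S + (1 + S)) = -2 + (1 + 2*S) = -1 + 2*S)
a = -18 (a = -9 + (-1 + 2*(-4)) = -9 + (-1 - 8) = -9 - 9 = -18)
c = 48/7 (c = (4/7)*12 = 48/7 ≈ 6.8571)
n = -310/7 (n = (48/7)*(-5) - 10 = -240/7 - 10 = -310/7 ≈ -44.286)
g = -13 (g = (-18 - 20) + 25 = -38 + 25 = -13)
n*g = -310/7*(-13) = 4030/7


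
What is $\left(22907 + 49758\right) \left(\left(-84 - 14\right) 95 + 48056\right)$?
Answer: $2815478090$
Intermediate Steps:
$\left(22907 + 49758\right) \left(\left(-84 - 14\right) 95 + 48056\right) = 72665 \left(\left(-98\right) 95 + 48056\right) = 72665 \left(-9310 + 48056\right) = 72665 \cdot 38746 = 2815478090$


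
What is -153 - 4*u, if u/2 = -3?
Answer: -129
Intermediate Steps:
u = -6 (u = 2*(-3) = -6)
-153 - 4*u = -153 - 4*(-6) = -153 + 24 = -129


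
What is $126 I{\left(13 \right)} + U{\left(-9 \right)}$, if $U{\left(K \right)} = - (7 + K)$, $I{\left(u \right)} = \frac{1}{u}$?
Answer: $\frac{152}{13} \approx 11.692$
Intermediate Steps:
$U{\left(K \right)} = -7 - K$
$126 I{\left(13 \right)} + U{\left(-9 \right)} = \frac{126}{13} - -2 = 126 \cdot \frac{1}{13} + \left(-7 + 9\right) = \frac{126}{13} + 2 = \frac{152}{13}$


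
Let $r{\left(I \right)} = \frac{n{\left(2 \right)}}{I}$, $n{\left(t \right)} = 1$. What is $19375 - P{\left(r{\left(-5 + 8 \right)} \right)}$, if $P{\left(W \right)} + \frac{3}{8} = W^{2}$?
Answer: $\frac{1395019}{72} \approx 19375.0$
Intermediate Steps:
$r{\left(I \right)} = \frac{1}{I}$ ($r{\left(I \right)} = 1 \frac{1}{I} = \frac{1}{I}$)
$P{\left(W \right)} = - \frac{3}{8} + W^{2}$
$19375 - P{\left(r{\left(-5 + 8 \right)} \right)} = 19375 - \left(- \frac{3}{8} + \left(\frac{1}{-5 + 8}\right)^{2}\right) = 19375 - \left(- \frac{3}{8} + \left(\frac{1}{3}\right)^{2}\right) = 19375 - \left(- \frac{3}{8} + \frac{1}{9}\right) = 19375 - - \frac{19}{72} = 19375 + \frac{19}{72} = \frac{1395019}{72}$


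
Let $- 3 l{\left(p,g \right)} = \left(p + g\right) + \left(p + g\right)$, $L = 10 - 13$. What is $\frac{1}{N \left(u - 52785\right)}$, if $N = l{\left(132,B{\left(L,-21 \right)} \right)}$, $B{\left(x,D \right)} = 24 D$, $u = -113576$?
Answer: $- \frac{1}{41257528} \approx -2.4238 \cdot 10^{-8}$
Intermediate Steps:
$L = -3$
$l{\left(p,g \right)} = - \frac{2 g}{3} - \frac{2 p}{3}$ ($l{\left(p,g \right)} = - \frac{\left(p + g\right) + \left(p + g\right)}{3} = - \frac{\left(g + p\right) + \left(g + p\right)}{3} = - \frac{2 g + 2 p}{3} = - \frac{2 g}{3} - \frac{2 p}{3}$)
$N = 248$ ($N = - \frac{2 \cdot 24 \left(-21\right)}{3} - 88 = \left(- \frac{2}{3}\right) \left(-504\right) - 88 = 336 - 88 = 248$)
$\frac{1}{N \left(u - 52785\right)} = \frac{1}{248 \left(-113576 - 52785\right)} = \frac{1}{248 \left(-166361\right)} = \frac{1}{248} \left(- \frac{1}{166361}\right) = - \frac{1}{41257528}$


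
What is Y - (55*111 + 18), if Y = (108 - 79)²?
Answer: -5282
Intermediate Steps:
Y = 841 (Y = 29² = 841)
Y - (55*111 + 18) = 841 - (55*111 + 18) = 841 - (6105 + 18) = 841 - 1*6123 = 841 - 6123 = -5282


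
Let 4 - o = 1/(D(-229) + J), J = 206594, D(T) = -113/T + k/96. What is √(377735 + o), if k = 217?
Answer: √7792059207836038397057283/4541823037 ≈ 614.60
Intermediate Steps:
D(T) = 217/96 - 113/T (D(T) = -113/T + 217/96 = 217/96 - 113/T)
o = 18167270164/4541823037 (o = 4 - 1/((217/96 - 113/(-229)) + 206594) = 4 - 1/((217/96 - 113*(-1/229)) + 206594) = 4 - 1/((217/96 + 113/229) + 206594) = 4 - 1/(60541/21984 + 206594) = 4 - 1/4541823037/21984 = 4 - 1*21984/4541823037 = 4 - 21984/4541823037 = 18167270164/4541823037 ≈ 4.0000)
√(377735 + o) = √(377735 + 18167270164/4541823037) = √(1715623692151359/4541823037) = √7792059207836038397057283/4541823037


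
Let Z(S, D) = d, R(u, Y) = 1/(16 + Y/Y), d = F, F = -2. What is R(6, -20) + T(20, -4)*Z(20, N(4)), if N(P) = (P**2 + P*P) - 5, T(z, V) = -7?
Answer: 239/17 ≈ 14.059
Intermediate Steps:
N(P) = -5 + 2*P**2 (N(P) = (P**2 + P**2) - 5 = 2*P**2 - 5 = -5 + 2*P**2)
d = -2
R(u, Y) = 1/17 (R(u, Y) = 1/(16 + 1) = 1/17)
Z(S, D) = -2
R(6, -20) + T(20, -4)*Z(20, N(4)) = 1/17 - 7*(-2) = 1/17 + 14 = 239/17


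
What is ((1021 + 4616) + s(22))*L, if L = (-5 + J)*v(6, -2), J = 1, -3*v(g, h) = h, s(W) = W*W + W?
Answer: -49144/3 ≈ -16381.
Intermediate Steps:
s(W) = W + W² (s(W) = W² + W = W + W²)
v(g, h) = -h/3
L = -8/3 (L = (-5 + 1)*(-⅓*(-2)) = -4*⅔ = -8/3 ≈ -2.6667)
((1021 + 4616) + s(22))*L = ((1021 + 4616) + 22*(1 + 22))*(-8/3) = (5637 + 22*23)*(-8/3) = (5637 + 506)*(-8/3) = 6143*(-8/3) = -49144/3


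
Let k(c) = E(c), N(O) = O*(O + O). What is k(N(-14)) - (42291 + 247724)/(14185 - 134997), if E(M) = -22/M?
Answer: 6939251/2959894 ≈ 2.3444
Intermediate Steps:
N(O) = 2*O² (N(O) = O*(2*O) = 2*O²)
k(c) = -22/c
k(N(-14)) - (42291 + 247724)/(14185 - 134997) = -22/(2*(-14)²) - (42291 + 247724)/(14185 - 134997) = -22/(2*196) - 290015/(-120812) = -22/392 - 290015*(-1)/120812 = -22*1/392 - 1*(-290015/120812) = -11/196 + 290015/120812 = 6939251/2959894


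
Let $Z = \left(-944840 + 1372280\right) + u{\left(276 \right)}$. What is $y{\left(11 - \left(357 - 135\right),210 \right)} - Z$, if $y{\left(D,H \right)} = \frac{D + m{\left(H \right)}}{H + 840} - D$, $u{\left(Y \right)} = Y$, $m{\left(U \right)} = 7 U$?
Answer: $- \frac{448878991}{1050} \approx -4.275 \cdot 10^{5}$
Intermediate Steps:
$Z = 427716$ ($Z = \left(-944840 + 1372280\right) + 276 = 427440 + 276 = 427716$)
$y{\left(D,H \right)} = - D + \frac{D + 7 H}{840 + H}$ ($y{\left(D,H \right)} = \frac{D + 7 H}{H + 840} - D = \frac{D + 7 H}{840 + H} - D = - D + \frac{D + 7 H}{840 + H}$)
$y{\left(11 - \left(357 - 135\right),210 \right)} - Z = \frac{- 839 \left(11 - \left(357 - 135\right)\right) + 7 \cdot 210 - \left(11 - \left(357 - 135\right)\right) 210}{840 + 210} - 427716 = \frac{- 839 \left(11 - 222\right) + 1470 - \left(11 - 222\right) 210}{1050} - 427716 = \frac{\left(-839\right) \left(-211\right) + 1470 - \left(-211\right) 210}{1050} - 427716 = \frac{177029 + 1470 + 44310}{1050} - 427716 = \frac{1}{1050} \cdot 222809 - 427716 = \frac{222809}{1050} - 427716 = - \frac{448878991}{1050}$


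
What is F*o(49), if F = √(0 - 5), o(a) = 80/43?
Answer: 80*I*√5/43 ≈ 4.1601*I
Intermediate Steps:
o(a) = 80/43 (o(a) = 80*(1/43) = 80/43)
F = I*√5 (F = √(-5) = I*√5 ≈ 2.2361*I)
F*o(49) = (I*√5)*(80/43) = 80*I*√5/43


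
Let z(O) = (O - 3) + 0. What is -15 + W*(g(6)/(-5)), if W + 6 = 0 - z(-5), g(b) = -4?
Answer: -67/5 ≈ -13.400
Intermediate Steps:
z(O) = -3 + O (z(O) = (-3 + O) + 0 = -3 + O)
W = 2 (W = -6 + (0 - (-3 - 5)) = -6 + (0 - 1*(-8)) = -6 + (0 + 8) = -6 + 8 = 2)
-15 + W*(g(6)/(-5)) = -15 + 2*(-4/(-5)) = -15 + 2*(-4*(-⅕)) = -15 + 2*(⅘) = -15 + 8/5 = -67/5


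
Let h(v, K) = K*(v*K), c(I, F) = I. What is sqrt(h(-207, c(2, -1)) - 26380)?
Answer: 2*I*sqrt(6802) ≈ 164.95*I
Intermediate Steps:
h(v, K) = v*K**2 (h(v, K) = K*(K*v) = v*K**2)
sqrt(h(-207, c(2, -1)) - 26380) = sqrt(-207*2**2 - 26380) = sqrt(-207*4 - 26380) = sqrt(-828 - 26380) = sqrt(-27208) = 2*I*sqrt(6802)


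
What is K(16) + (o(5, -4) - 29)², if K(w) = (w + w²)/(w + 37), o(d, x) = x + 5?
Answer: 41824/53 ≈ 789.13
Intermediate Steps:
o(d, x) = 5 + x
K(w) = (w + w²)/(37 + w)
K(16) + (o(5, -4) - 29)² = 16*(1 + 16)/(37 + 16) + ((5 - 4) - 29)² = 16*17/53 + (1 - 29)² = 16*(1/53)*17 + (-28)² = 272/53 + 784 = 41824/53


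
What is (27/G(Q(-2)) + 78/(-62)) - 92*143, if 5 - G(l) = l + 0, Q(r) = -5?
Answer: -4077913/310 ≈ -13155.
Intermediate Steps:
G(l) = 5 - l (G(l) = 5 - (l + 0) = 5 - l)
(27/G(Q(-2)) + 78/(-62)) - 92*143 = (27/(5 - 1*(-5)) + 78/(-62)) - 92*143 = (27/(5 + 5) + 78*(-1/62)) - 13156 = (27/10 - 39/31) - 13156 = 447/310 - 13156 = -4077913/310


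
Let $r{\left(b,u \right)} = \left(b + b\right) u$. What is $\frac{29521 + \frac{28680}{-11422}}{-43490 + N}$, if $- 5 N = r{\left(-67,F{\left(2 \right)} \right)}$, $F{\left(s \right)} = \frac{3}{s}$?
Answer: $- \frac{842900455}{1240709039} \approx -0.67937$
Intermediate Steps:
$r{\left(b,u \right)} = 2 b u$
$N = \frac{201}{5}$ ($N = - \frac{2 \left(-67\right) \frac{3}{2}}{5} = \left(- \frac{1}{5}\right) \left(-201\right) = \frac{201}{5} \approx 40.2$)
$\frac{29521 + \frac{28680}{-11422}}{-43490 + N} = \frac{29521 + \frac{28680}{-11422}}{-43490 + \frac{201}{5}} = \frac{29521 + 28680 \left(- \frac{1}{11422}\right)}{- \frac{217249}{5}} = \left(29521 - \frac{14340}{5711}\right) \left(- \frac{5}{217249}\right) = \frac{168580091}{5711} \left(- \frac{5}{217249}\right) = - \frac{842900455}{1240709039}$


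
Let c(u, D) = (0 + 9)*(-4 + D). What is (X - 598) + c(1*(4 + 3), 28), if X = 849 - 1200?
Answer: -733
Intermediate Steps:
c(u, D) = -36 + 9*D (c(u, D) = 9*(-4 + D) = -36 + 9*D)
X = -351
(X - 598) + c(1*(4 + 3), 28) = (-351 - 598) + (-36 + 9*28) = -949 + (-36 + 252) = -949 + 216 = -733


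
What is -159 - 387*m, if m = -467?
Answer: 180570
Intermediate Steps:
-159 - 387*m = -159 - 387*(-467) = -159 + 180729 = 180570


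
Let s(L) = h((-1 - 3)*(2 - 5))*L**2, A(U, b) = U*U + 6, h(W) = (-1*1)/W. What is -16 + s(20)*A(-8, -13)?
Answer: -7048/3 ≈ -2349.3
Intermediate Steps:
h(W) = -1/W
A(U, b) = 6 + U**2 (A(U, b) = U**2 + 6 = 6 + U**2)
s(L) = -L**2/12 (s(L) = (-1/((-1 - 3)*(2 - 5)))*L**2 = (-1/((-4*(-3))))*L**2 = (-1/12)*L**2 = (-1*1/12)*L**2 = -L**2/12)
-16 + s(20)*A(-8, -13) = -16 + (-1/12*20**2)*(6 + (-8)**2) = -16 + (-1/12*400)*(6 + 64) = -16 - 100/3*70 = -16 - 7000/3 = -7048/3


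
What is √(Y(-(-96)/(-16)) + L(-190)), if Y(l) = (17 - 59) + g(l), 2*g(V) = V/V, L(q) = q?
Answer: I*√926/2 ≈ 15.215*I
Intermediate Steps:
g(V) = ½ (g(V) = (V/V)/2 = (½)*1 = ½)
Y(l) = -83/2 (Y(l) = (17 - 59) + ½ = -42 + ½ = -83/2)
√(Y(-(-96)/(-16)) + L(-190)) = √(-83/2 - 190) = √(-463/2) = I*√926/2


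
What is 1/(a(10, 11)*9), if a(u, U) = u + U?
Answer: 1/189 ≈ 0.0052910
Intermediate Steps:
a(u, U) = U + u
1/(a(10, 11)*9) = 1/((11 + 10)*9) = 1/(21*9) = 1/189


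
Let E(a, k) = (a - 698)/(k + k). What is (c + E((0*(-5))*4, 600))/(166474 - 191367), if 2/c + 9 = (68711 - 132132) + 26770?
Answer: 213259/9125773800 ≈ 2.3369e-5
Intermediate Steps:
c = -1/18330 (c = 2/(-9 + ((68711 - 132132) + 26770)) = 2/(-9 + (-63421 + 26770)) = 2/(-9 - 36651) = 2/(-36660) = 2*(-1/36660) = -1/18330 ≈ -5.4555e-5)
E(a, k) = (-698 + a)/(2*k) (E(a, k) = (-698 + a)/((2*k)) = (-698 + a)*(1/(2*k)) = (-698 + a)/(2*k))
(c + E((0*(-5))*4, 600))/(166474 - 191367) = (-1/18330 + (1/2)*(-698 + (0*(-5))*4)/600)/(166474 - 191367) = (-1/18330 + (1/2)*(1/600)*(-698 + 0*4))/(-24893) = (-1/18330 + (1/2)*(1/600)*(-698 + 0))*(-1/24893) = (-1/18330 + (1/2)*(1/600)*(-698))*(-1/24893) = (-1/18330 - 349/600)*(-1/24893) = -213259/366600*(-1/24893) = 213259/9125773800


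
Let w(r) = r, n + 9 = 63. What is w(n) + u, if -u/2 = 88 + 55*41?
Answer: -4632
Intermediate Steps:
n = 54 (n = -9 + 63 = 54)
u = -4686 (u = -2*(88 + 55*41) = -2*(88 + 2255) = -2*2343 = -4686)
w(n) + u = 54 - 4686 = -4632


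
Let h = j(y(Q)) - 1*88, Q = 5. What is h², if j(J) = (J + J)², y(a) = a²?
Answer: 5817744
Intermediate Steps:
j(J) = 4*J² (j(J) = (2*J)² = 4*J²)
h = 2412 (h = 4*(5²)² - 1*88 = 4*25² - 88 = 4*625 - 88 = 2500 - 88 = 2412)
h² = 2412² = 5817744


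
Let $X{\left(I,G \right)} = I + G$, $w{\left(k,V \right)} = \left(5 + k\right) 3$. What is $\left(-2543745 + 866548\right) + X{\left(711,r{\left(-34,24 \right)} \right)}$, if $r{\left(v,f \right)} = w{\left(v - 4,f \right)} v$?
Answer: $-1673120$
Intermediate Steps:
$w{\left(k,V \right)} = 15 + 3 k$
$r{\left(v,f \right)} = v \left(3 + 3 v\right)$ ($r{\left(v,f \right)} = \left(15 + 3 \left(v - 4\right)\right) v = \left(15 + 3 \left(-4 + v\right)\right) v = \left(15 + \left(-12 + 3 v\right)\right) v = \left(3 + 3 v\right) v = v \left(3 + 3 v\right)$)
$X{\left(I,G \right)} = G + I$
$\left(-2543745 + 866548\right) + X{\left(711,r{\left(-34,24 \right)} \right)} = \left(-2543745 + 866548\right) + \left(3 \left(-34\right) \left(1 - 34\right) + 711\right) = -1677197 + \left(3 \left(-34\right) \left(-33\right) + 711\right) = -1677197 + \left(3366 + 711\right) = -1677197 + 4077 = -1673120$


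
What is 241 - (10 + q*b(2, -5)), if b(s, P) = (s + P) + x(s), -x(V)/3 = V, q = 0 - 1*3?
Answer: 204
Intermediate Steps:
q = -3 (q = 0 - 3 = -3)
x(V) = -3*V
b(s, P) = P - 2*s (b(s, P) = (s + P) - 3*s = (P + s) - 3*s = P - 2*s)
241 - (10 + q*b(2, -5)) = 241 - (10 - 3*(-5 - 2*2)) = 241 - (10 - 3*(-5 - 4)) = 241 - (10 - 3*(-9)) = 241 - (10 + 27) = 241 - 1*37 = 241 - 37 = 204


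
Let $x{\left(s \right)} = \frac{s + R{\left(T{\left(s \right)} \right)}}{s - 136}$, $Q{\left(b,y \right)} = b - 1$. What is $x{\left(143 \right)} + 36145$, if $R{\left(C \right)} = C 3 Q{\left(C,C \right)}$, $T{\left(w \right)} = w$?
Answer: $44868$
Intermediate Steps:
$Q{\left(b,y \right)} = -1 + b$
$R{\left(C \right)} = 3 C \left(-1 + C\right)$ ($R{\left(C \right)} = C 3 \left(-1 + C\right) = 3 C \left(-1 + C\right)$)
$x{\left(s \right)} = \frac{s + 3 s \left(-1 + s\right)}{-136 + s}$ ($x{\left(s \right)} = \frac{s + 3 s \left(-1 + s\right)}{s - 136} = \frac{s + 3 s \left(-1 + s\right)}{-136 + s}$)
$x{\left(143 \right)} + 36145 = \frac{143 \left(-2 + 3 \cdot 143\right)}{-136 + 143} + 36145 = \frac{143 \left(-2 + 429\right)}{7} + 36145 = 143 \cdot \frac{1}{7} \cdot 427 + 36145 = 8723 + 36145 = 44868$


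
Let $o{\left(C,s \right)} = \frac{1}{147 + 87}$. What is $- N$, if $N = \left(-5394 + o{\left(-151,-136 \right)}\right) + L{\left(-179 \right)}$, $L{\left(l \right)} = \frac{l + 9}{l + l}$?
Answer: $\frac{225913015}{41886} \approx 5393.5$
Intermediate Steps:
$o{\left(C,s \right)} = \frac{1}{234}$
$L{\left(l \right)} = \frac{9 + l}{2 l}$
$N = - \frac{225913015}{41886}$ ($N = \left(-5394 + \frac{1}{234}\right) + \frac{9 - 179}{2 \left(-179\right)} = - \frac{1262195}{234} + \frac{1}{2} \left(- \frac{1}{179}\right) \left(-170\right) = - \frac{1262195}{234} + \frac{85}{179} = - \frac{225913015}{41886} \approx -5393.5$)
$- N = \left(-1\right) \left(- \frac{225913015}{41886}\right) = \frac{225913015}{41886}$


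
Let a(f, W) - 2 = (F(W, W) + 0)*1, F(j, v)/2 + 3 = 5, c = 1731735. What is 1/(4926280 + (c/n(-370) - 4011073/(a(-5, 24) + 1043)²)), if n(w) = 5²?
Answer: 5502005/27485517721182 ≈ 2.0018e-7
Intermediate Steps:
F(j, v) = 4 (F(j, v) = -6 + 2*5 = -6 + 10 = 4)
a(f, W) = 6 (a(f, W) = 2 + (4 + 0)*1 = 2 + 4*1 = 2 + 4 = 6)
n(w) = 25
1/(4926280 + (c/n(-370) - 4011073/(a(-5, 24) + 1043)²)) = 1/(4926280 + (1731735/25 - 4011073/(6 + 1043)²)) = 1/(4926280 + (1731735*(1/25) - 4011073/(1049²))) = 1/(4926280 + (346347/5 - 4011073/1100401)) = 1/(4926280 + 381100529782/5502005) = 1/(27485517721182/5502005) = 5502005/27485517721182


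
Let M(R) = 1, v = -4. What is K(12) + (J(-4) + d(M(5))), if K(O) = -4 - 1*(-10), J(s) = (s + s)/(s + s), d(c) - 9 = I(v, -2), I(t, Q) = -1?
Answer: 15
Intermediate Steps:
d(c) = 8 (d(c) = 9 - 1 = 8)
J(s) = 1 (J(s) = (2*s)/((2*s)) = (2*s)*(1/(2*s)) = 1)
K(O) = 6 (K(O) = -4 + 10 = 6)
K(12) + (J(-4) + d(M(5))) = 6 + (1 + 8) = 6 + 9 = 15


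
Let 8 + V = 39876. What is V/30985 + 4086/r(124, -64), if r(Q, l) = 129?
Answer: 43915894/1332355 ≈ 32.961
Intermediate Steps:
V = 39868 (V = -8 + 39876 = 39868)
V/30985 + 4086/r(124, -64) = 39868/30985 + 4086/129 = 39868*(1/30985) + 4086*(1/129) = 39868/30985 + 1362/43 = 43915894/1332355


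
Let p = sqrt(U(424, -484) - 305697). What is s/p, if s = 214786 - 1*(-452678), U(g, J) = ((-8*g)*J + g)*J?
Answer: -222488*I*sqrt(795107265)/265035755 ≈ -23.671*I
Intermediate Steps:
U(g, J) = J*(g - 8*J*g) (U(g, J) = (-8*J*g + g)*J = (g - 8*J*g)*J = J*(g - 8*J*g))
p = I*sqrt(795107265) (p = sqrt(-484*424*(1 - 8*(-484)) - 305697) = sqrt(-484*424*(1 + 3872) - 305697) = sqrt(-484*424*3873 - 305697) = sqrt(-794801568 - 305697) = sqrt(-795107265) = I*sqrt(795107265) ≈ 28198.0*I)
s = 667464 (s = 214786 + 452678 = 667464)
s/p = 667464/((I*sqrt(795107265))) = 667464*(-I*sqrt(795107265)/795107265) = -222488*I*sqrt(795107265)/265035755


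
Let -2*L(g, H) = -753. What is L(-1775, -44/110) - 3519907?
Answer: -7039061/2 ≈ -3.5195e+6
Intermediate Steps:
L(g, H) = 753/2 (L(g, H) = -½*(-753) = 753/2)
L(-1775, -44/110) - 3519907 = 753/2 - 3519907 = -7039061/2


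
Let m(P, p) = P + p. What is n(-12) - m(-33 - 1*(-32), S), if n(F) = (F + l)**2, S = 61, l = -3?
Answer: 165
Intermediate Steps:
n(F) = (-3 + F)**2 (n(F) = (F - 3)**2 = (-3 + F)**2)
n(-12) - m(-33 - 1*(-32), S) = (-3 - 12)**2 - ((-33 - 1*(-32)) + 61) = (-15)**2 - ((-33 + 32) + 61) = 225 - (-1 + 61) = 225 - 1*60 = 225 - 60 = 165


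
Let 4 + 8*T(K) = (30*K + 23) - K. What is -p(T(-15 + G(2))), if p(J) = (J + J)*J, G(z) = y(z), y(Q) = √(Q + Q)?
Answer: -32041/8 ≈ -4005.1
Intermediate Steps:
y(Q) = √2*√Q (y(Q) = √(2*Q) = √2*√Q)
G(z) = √2*√z
T(K) = 19/8 + 29*K/8 (T(K) = -½ + ((30*K + 23) - K)/8 = -½ + ((23 + 30*K) - K)/8 = -½ + (23 + 29*K)/8 = -½ + (23/8 + 29*K/8) = 19/8 + 29*K/8)
p(J) = 2*J² (p(J) = (2*J)*J = 2*J²)
-p(T(-15 + G(2))) = -2*(19/8 + 29*(-15 + √2*√2)/8)² = -2*(19/8 + 29*(-15 + 2)/8)² = -2*(19/8 + (29/8)*(-13))² = -2*(19/8 - 377/8)² = -2*(-179/4)² = -2*32041/16 = -1*32041/8 = -32041/8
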